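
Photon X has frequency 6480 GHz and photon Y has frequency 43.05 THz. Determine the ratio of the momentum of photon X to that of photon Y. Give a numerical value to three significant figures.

0.151

p_X = 1.432e-29 kg·m/s (from frequency = 6480 GHz, via p = hf/c).
p_Y = 9.515e-29 kg·m/s (from frequency = 43.05 THz, via p = hf/c).
Ratio = 1.432e-29 / 9.515e-29 = 0.151.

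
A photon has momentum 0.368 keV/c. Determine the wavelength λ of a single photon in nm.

(h = 6.62607015e-34 J·s, c = 2.99792458e8 m/s, 1 eV = 1.602176634e-19 J.)
Convert to SI: p = 0.368 keV/c = 1.9667e-25 kg·m/s.
For a photon λ = h/p, so λ = 3.369e-9 m.
Converting to nm: λ = 3.369 nm ≈ 3.37 nm.

3.37 nm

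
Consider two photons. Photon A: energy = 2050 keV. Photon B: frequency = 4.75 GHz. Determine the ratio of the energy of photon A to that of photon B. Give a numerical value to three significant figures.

1.04e11

E_A = 3.284e-13 J (from energy = 2050 keV, via E given directly).
E_B = 3.147e-24 J (from frequency = 4.75 GHz, via E = hf).
Ratio = 3.284e-13 / 3.147e-24 = 1.04e11.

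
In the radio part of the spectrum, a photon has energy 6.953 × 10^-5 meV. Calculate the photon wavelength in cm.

1780 cm

First convert: E = 6.953 × 10^-5 meV = 1.1140 × 10^-26 J.
The photon relation is λ = hc/E, giving λ = 17.83 m.
Converting to cm: λ = 1783 cm ≈ 1780 cm.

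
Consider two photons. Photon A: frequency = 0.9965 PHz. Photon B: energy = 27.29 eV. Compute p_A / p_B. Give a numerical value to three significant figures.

p_A = 2.202 × 10^-27 kg·m/s (from frequency = 0.9965 PHz, via p = hf/c).
p_B = 1.458 × 10^-26 kg·m/s (from energy = 27.29 eV, via p = E/c).
Ratio = 2.202 × 10^-27 / 1.458 × 10^-26 = 0.151.

0.151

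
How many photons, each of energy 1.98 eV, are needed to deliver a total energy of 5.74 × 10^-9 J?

1.81 × 10^10 photons

Per-photon energy: E = 3.172 × 10^-19 J (from energy = 1.98 eV).
N = E_total / E_photon = 5.74 × 10^-9 J / 3.172 × 10^-19 J = 1.81 × 10^10.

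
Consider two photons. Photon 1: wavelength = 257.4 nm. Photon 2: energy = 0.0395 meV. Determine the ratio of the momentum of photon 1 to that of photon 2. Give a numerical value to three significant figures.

p_1 = 2.574 × 10^-27 kg·m/s (from wavelength = 257.4 nm, via p = h/λ).
p_2 = 2.111 × 10^-32 kg·m/s (from energy = 0.0395 meV, via p = E/c).
Ratio = 2.574 × 10^-27 / 2.111 × 10^-32 = 1.22 × 10^5.

1.22 × 10^5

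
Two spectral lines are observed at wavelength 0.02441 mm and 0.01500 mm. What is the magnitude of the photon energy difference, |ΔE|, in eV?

Using E = hc/λ: E₁ = 8.1378 × 10^-21 J, E₂ = 1.3243 × 10^-20 J.
|ΔE| = |8.1378 × 10^-21 − 1.3243 × 10^-20| = 5.11 × 10^-21 J = 0.0319 eV.

0.0319 eV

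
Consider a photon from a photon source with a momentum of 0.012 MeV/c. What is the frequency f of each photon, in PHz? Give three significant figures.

2900 PHz

Take h = 6.62607015e-34 J·s, c = 2.99792458e8 m/s, 1 eV = 1.602176634e-19 J.
Convert to SI: p = 0.012 MeV/c = 6.4131e-24 kg·m/s.
The photon relation is f = pc/h, giving f = 2.902e18 Hz.
Converting to PHz: f = 2902 PHz ≈ 2900 PHz.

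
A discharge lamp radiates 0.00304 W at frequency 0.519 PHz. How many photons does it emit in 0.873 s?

Total energy: E_total = P·t = 0.00304 × 0.873 = 0.002654 J.
Per-photon energy: E = 3.439e-19 J.
N = E_total / E_photon = 7.72e15.

7.72e15 photons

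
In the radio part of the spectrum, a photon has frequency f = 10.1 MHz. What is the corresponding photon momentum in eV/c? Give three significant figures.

4.18·10^-8 eV/c

Take h = 6.62607015·10^-34 J·s, c = 2.99792458·10^8 m/s, 1 eV = 1.602176634·10^-19 J.
In SI units: f = 10.1 MHz = 1.01·10^7 Hz.
Apply p = hf/c: p = 2.232·10^-35 kg·m/s.
Converting to eV/c: p = 4.177·10^-8 eV/c ≈ 4.18·10^-8 eV/c.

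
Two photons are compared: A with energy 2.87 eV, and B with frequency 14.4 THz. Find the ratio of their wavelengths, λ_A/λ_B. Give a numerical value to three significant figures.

λ_A = 4.320e-7 m (from energy = 2.87 eV, via λ = hc/E).
λ_B = 2.082e-5 m (from frequency = 14.4 THz, via λ = c/f).
Ratio = 4.320e-7 / 2.082e-5 = 0.0208.

0.0208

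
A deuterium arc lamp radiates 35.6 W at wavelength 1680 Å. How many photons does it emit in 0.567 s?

1.71·10^19 photons

Total energy: E_total = P·t = 35.6 × 0.567 = 20.19 J.
Per-photon energy: E = 1.182·10^-18 J.
N = E_total / E_photon = 1.71·10^19.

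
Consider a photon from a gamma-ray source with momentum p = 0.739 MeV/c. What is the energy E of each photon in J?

Take c = 2.99792458e8 m/s, 1 eV = 1.602176634e-19 J.
In SI units: p = 0.739 MeV/c = 3.9494e-22 kg·m/s.
The photon relation is E = pc, giving E = 1.184e-13 J.
So E ≈ 1.18e-13 J.

1.18e-13 J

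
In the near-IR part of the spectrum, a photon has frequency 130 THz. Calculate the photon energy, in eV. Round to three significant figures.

Convert to SI: f = 130 THz = 1.3·10^14 Hz.
Apply E = hf: E = 8.614·10^-20 J.
Converting to eV: E = 0.5376 eV ≈ 0.538 eV.

0.538 eV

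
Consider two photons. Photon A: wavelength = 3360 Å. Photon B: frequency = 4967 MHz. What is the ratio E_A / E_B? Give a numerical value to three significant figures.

E_A = 5.912 × 10^-19 J (from wavelength = 3360 Å, via E = hc/λ).
E_B = 3.291 × 10^-24 J (from frequency = 4967 MHz, via E = hf).
Ratio = 5.912 × 10^-19 / 3.291 × 10^-24 = 1.80 × 10^5.

1.80 × 10^5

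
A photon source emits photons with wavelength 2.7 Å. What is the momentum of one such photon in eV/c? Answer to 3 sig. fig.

4590 eV/c

(h = 6.62607015 × 10^-34 J·s, c = 2.99792458 × 10^8 m/s, 1 eV = 1.602176634 × 10^-19 J.)
In SI units: λ = 2.7 Å = 2.7 × 10^-10 m.
Apply p = h/λ: p = 2.454 × 10^-24 kg·m/s.
Converting to eV/c: p = 4592 eV/c ≈ 4590 eV/c.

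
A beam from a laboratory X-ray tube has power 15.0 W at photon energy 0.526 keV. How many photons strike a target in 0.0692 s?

1.23e16 photons

Total energy: E_total = P·t = 15.0 × 0.0692 = 1.038 J.
Per-photon energy: E = 8.427e-17 J.
N = E_total / E_photon = 1.23e16.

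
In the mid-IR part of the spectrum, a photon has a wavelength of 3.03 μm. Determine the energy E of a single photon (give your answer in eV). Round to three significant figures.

0.409 eV

In SI units: λ = 3.03 μm = 3.03 × 10^-6 m.
The photon relation is E = hc/λ, giving E = 6.556 × 10^-20 J.
Converting to eV: E = 0.4092 eV ≈ 0.409 eV.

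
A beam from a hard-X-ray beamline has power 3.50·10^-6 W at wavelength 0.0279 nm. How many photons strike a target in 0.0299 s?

1.47·10^7 photons

Total energy: E_total = P·t = 3.50·10^-6 × 0.0299 = 1.047·10^-7 J.
Per-photon energy: E = 7.120·10^-15 J.
N = E_total / E_photon = 1.47·10^7.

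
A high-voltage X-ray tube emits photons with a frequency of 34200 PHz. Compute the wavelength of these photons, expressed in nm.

8.77e-3 nm

(c = 2.99792458e8 m/s.)
First convert: f = 34200 PHz = 3.42e19 Hz.
For a photon λ = c/f, so λ = 8.766e-12 m.
Converting to nm: λ = 0.008766 nm ≈ 8.77e-3 nm.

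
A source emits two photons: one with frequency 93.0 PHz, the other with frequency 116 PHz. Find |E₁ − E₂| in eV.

95.1 eV

Using E = hf: E₁ = 6.162e-17 J, E₂ = 7.686e-17 J.
|ΔE| = |6.162e-17 − 7.686e-17| = 1.52e-17 J = 95.1 eV.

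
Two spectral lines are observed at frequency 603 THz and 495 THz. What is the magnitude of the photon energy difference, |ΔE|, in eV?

Using E = hf: E₁ = 3.996e-19 J, E₂ = 3.280e-19 J.
|ΔE| = |3.996e-19 − 3.280e-19| = 7.16e-20 J = 0.447 eV.

0.447 eV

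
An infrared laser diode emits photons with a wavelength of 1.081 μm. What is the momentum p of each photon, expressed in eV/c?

Take h = 6.62607015e-34 J·s, c = 2.99792458e8 m/s, 1 eV = 1.602176634e-19 J.
In SI units: λ = 1.081 μm = 1.081e-6 m.
The photon relation is p = h/λ, giving p = 6.130e-28 kg·m/s.
Converting to eV/c: p = 1.147 eV/c ≈ 1.15 eV/c.

1.15 eV/c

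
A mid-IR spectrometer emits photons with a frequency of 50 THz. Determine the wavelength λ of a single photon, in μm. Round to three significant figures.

6.00 μm

Use c = 2.99792458e8 m/s.
Convert to SI: f = 50 THz = 5.0e13 Hz.
The photon relation is λ = c/f, giving λ = 5.996e-6 m.
Converting to μm: λ = 5.996 μm ≈ 6.00 μm.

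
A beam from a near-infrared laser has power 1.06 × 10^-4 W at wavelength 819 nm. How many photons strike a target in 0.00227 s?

Total energy: E_total = P·t = 1.06 × 10^-4 × 0.00227 = 2.406 × 10^-7 J.
Per-photon energy: E = 2.425 × 10^-19 J.
N = E_total / E_photon = 9.92 × 10^11.

9.92 × 10^11 photons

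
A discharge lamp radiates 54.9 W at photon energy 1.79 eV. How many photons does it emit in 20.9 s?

4.00e21 photons

Total energy: E_total = P·t = 54.9 × 20.9 = 1147 J.
Per-photon energy: E = 2.868e-19 J.
N = E_total / E_photon = 4.00e21.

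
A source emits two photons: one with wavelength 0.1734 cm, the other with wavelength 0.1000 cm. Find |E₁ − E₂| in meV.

0.525 meV

Using E = hc/λ: E₁ = 1.1456e-22 J, E₂ = 1.9864e-22 J.
|ΔE| = |1.1456e-22 − 1.9864e-22| = 8.41e-23 J = 0.525 meV.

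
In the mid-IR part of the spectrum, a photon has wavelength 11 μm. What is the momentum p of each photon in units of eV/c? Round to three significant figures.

(h = 6.62607015·10^-34 J·s, c = 2.99792458·10^8 m/s, 1 eV = 1.602176634·10^-19 J.)
Convert to SI: λ = 11 μm = 1.1·10^-5 m.
Apply p = h/λ: p = 6.024·10^-29 kg·m/s.
Converting to eV/c: p = 0.1127 eV/c ≈ 0.113 eV/c.

0.113 eV/c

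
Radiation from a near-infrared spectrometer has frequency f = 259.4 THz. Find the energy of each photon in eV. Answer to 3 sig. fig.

1.07 eV

In SI units: f = 259.4 THz = 2.594e14 Hz.
Apply E = hf: E = 1.719e-19 J.
Converting to eV: E = 1.073 eV ≈ 1.07 eV.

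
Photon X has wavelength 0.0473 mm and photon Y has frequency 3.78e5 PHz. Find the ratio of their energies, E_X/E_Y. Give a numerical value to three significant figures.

1.68e-8

E_X = 4.200e-21 J (from wavelength = 0.0473 mm, via E = hc/λ).
E_Y = 2.505e-13 J (from frequency = 3.78e5 PHz, via E = hf).
Ratio = 4.200e-21 / 2.505e-13 = 1.68e-8.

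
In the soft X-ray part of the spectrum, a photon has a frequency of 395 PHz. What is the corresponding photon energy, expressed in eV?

Convert to SI: f = 395 PHz = 3.95 × 10^17 Hz.
For a photon E = hf, so E = 2.617 × 10^-16 J.
Converting to eV: E = 1634 eV ≈ 1630 eV.

1630 eV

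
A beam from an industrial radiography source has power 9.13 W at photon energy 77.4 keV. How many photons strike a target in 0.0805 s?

5.93 × 10^13 photons

Total energy: E_total = P·t = 9.13 × 0.0805 = 0.7350 J.
Per-photon energy: E = 1.240 × 10^-14 J.
N = E_total / E_photon = 5.93 × 10^13.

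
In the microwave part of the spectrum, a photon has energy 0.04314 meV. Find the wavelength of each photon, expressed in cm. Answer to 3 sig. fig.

First convert: E = 0.04314 meV = 6.9118e-24 J.
Since λ = hc/E for a photon, λ = 0.02874 m.
Converting to cm: λ = 2.874 cm ≈ 2.87 cm.

2.87 cm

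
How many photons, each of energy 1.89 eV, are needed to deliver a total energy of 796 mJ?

2.63e18 photons

Per-photon energy: E = 3.028e-19 J (from energy = 1.89 eV).
N = E_total / E_photon = 0.796 J / 3.028e-19 J = 2.63e18.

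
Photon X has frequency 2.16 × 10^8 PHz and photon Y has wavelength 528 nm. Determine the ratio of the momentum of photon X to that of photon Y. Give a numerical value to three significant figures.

3.80 × 10^8

p_X = 4.774 × 10^-19 kg·m/s (from frequency = 2.16 × 10^8 PHz, via p = hf/c).
p_Y = 1.255 × 10^-27 kg·m/s (from wavelength = 528 nm, via p = h/λ).
Ratio = 4.774 × 10^-19 / 1.255 × 10^-27 = 3.80 × 10^8.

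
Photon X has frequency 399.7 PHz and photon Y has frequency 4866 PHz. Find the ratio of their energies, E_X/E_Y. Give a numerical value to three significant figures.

0.0821

E_X = 2.648·10^-16 J (from frequency = 399.7 PHz, via E = hf).
E_Y = 3.224·10^-15 J (from frequency = 4866 PHz, via E = hf).
Ratio = 2.648·10^-16 / 3.224·10^-15 = 0.0821.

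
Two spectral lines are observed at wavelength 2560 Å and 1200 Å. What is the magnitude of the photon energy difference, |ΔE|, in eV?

5.49 eV

Using E = hc/λ: E₁ = 7.760e-19 J, E₂ = 1.655e-18 J.
|ΔE| = |7.760e-19 − 1.655e-18| = 8.79e-19 J = 5.49 eV.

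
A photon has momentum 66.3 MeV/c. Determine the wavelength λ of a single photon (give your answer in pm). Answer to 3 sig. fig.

Convert to SI: p = 66.3 MeV/c = 3.5433 × 10^-20 kg·m/s.
Since λ = h/p for a photon, λ = 1.870 × 10^-14 m.
Converting to pm: λ = 0.01870 pm ≈ 0.0187 pm.

0.0187 pm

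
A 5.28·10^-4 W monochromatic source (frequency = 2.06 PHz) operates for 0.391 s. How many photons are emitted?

Total energy: E_total = P·t = 5.28·10^-4 × 0.391 = 2.064·10^-4 J.
Per-photon energy: E = 1.365·10^-18 J.
N = E_total / E_photon = 1.51·10^14.

1.51·10^14 photons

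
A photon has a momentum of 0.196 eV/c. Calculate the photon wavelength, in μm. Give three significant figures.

6.33 μm

Use h = 6.62607015e-34 J·s, c = 2.99792458e8 m/s, 1 eV = 1.602176634e-19 J.
In SI units: p = 0.196 eV/c = 1.0475e-28 kg·m/s.
Apply λ = h/p: λ = 6.326e-6 m.
Converting to μm: λ = 6.326 μm ≈ 6.33 μm.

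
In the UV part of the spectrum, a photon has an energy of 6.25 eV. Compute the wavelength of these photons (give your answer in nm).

198 nm

Use h = 6.62607015e-34 J·s, c = 2.99792458e8 m/s, 1 eV = 1.602176634e-19 J.
First convert: E = 6.25 eV = 1.0014e-18 J.
Since λ = hc/E for a photon, λ = 1.984e-7 m.
Converting to nm: λ = 198.4 nm ≈ 198 nm.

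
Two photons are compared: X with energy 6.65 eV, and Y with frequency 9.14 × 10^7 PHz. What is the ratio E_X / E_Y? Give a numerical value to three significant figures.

E_X = 1.065 × 10^-18 J (from energy = 6.65 eV, via E given directly).
E_Y = 6.056 × 10^-11 J (from frequency = 9.14 × 10^7 PHz, via E = hf).
Ratio = 1.065 × 10^-18 / 6.056 × 10^-11 = 1.76 × 10^-8.

1.76 × 10^-8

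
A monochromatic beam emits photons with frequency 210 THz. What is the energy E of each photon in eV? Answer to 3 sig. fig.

First convert: f = 210 THz = 2.1e14 Hz.
For a photon E = hf, so E = 1.391e-19 J.
Converting to eV: E = 0.8685 eV ≈ 0.868 eV.

0.868 eV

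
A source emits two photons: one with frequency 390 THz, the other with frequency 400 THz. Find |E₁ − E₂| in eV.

Using E = hf: E₁ = 2.584 × 10^-19 J, E₂ = 2.650 × 10^-19 J.
|ΔE| = |2.584 × 10^-19 − 2.650 × 10^-19| = 6.63 × 10^-21 J = 0.0414 eV.

0.0414 eV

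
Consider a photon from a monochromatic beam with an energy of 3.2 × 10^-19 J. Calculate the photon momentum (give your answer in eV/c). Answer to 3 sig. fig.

Take c = 2.99792458 × 10^8 m/s, 1 eV = 1.602176634 × 10^-19 J.
The photon relation is p = E/c, giving p = 1.067 × 10^-27 kg·m/s.
Converting to eV/c: p = 1.997 eV/c ≈ 2.00 eV/c.

2.00 eV/c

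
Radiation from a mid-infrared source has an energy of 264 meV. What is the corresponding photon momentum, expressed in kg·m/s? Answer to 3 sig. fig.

1.41 × 10^-28 kg·m/s

Take c = 2.99792458 × 10^8 m/s, 1 eV = 1.602176634 × 10^-19 J.
First convert: E = 264 meV = 4.2297 × 10^-20 J.
Apply p = E/c: p = 1.411 × 10^-28 kg·m/s.
So p ≈ 1.41 × 10^-28 kg·m/s.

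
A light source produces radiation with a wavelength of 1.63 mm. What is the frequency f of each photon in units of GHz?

184 GHz

Convert to SI: λ = 1.63 mm = 0.00163 m.
The photon relation is f = c/λ, giving f = 1.839 × 10^11 Hz.
Converting to GHz: f = 183.9 GHz ≈ 184 GHz.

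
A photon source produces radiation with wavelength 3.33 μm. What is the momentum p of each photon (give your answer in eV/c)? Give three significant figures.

0.372 eV/c

(h = 6.62607015·10^-34 J·s, c = 2.99792458·10^8 m/s, 1 eV = 1.602176634·10^-19 J.)
First convert: λ = 3.33 μm = 3.33·10^-6 m.
For a photon p = h/λ, so p = 1.990·10^-28 kg·m/s.
Converting to eV/c: p = 0.3723 eV/c ≈ 0.372 eV/c.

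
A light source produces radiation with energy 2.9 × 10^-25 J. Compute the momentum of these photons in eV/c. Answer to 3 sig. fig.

Apply p = E/c: p = 9.673 × 10^-34 kg·m/s.
Converting to eV/c: p = 1.810 × 10^-6 eV/c ≈ 1.81 × 10^-6 eV/c.

1.81 × 10^-6 eV/c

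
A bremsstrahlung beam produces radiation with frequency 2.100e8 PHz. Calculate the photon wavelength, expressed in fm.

Convert to SI: f = 2.100e8 PHz = 2.100e23 Hz.
The photon relation is λ = c/f, giving λ = 1.428e-15 m.
Converting to fm: λ = 1.428 fm ≈ 1.43 fm.

1.43 fm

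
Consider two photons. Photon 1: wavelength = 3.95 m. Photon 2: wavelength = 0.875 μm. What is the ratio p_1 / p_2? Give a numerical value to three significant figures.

2.22·10^-7

p_1 = 1.677·10^-34 kg·m/s (from wavelength = 3.95 m, via p = h/λ).
p_2 = 7.573·10^-28 kg·m/s (from wavelength = 0.875 μm, via p = h/λ).
Ratio = 1.677·10^-34 / 7.573·10^-28 = 2.22·10^-7.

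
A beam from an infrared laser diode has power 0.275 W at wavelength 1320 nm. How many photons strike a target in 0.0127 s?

Total energy: E_total = P·t = 0.275 × 0.0127 = 0.003492 J.
Per-photon energy: E = 1.505 × 10^-19 J.
N = E_total / E_photon = 2.32 × 10^16.

2.32 × 10^16 photons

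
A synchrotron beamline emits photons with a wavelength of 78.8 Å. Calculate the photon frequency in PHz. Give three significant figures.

Convert to SI: λ = 78.8 Å = 7.88e-9 m.
For a photon f = c/λ, so f = 3.804e16 Hz.
Converting to PHz: f = 38.04 PHz ≈ 38.0 PHz.

38.0 PHz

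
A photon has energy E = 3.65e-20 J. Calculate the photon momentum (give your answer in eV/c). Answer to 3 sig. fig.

Since p = E/c for a photon, p = 1.218e-28 kg·m/s.
Converting to eV/c: p = 0.2278 eV/c ≈ 0.228 eV/c.

0.228 eV/c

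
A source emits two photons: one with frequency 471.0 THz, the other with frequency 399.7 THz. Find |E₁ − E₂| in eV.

Using E = hf: E₁ = 3.1209e-19 J, E₂ = 2.6484e-19 J.
|ΔE| = |3.1209e-19 − 2.6484e-19| = 4.72e-20 J = 0.295 eV.

0.295 eV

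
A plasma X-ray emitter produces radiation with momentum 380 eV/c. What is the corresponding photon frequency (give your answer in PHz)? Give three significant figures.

91.9 PHz

Take h = 6.62607015e-34 J·s, c = 2.99792458e8 m/s, 1 eV = 1.602176634e-19 J.
Convert to SI: p = 380 eV/c = 2.0308e-25 kg·m/s.
For a photon f = pc/h, so f = 9.188e16 Hz.
Converting to PHz: f = 91.88 PHz ≈ 91.9 PHz.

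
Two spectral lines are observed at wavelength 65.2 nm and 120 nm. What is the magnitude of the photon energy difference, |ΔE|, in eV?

Using E = hc/λ: E₁ = 3.047e-18 J, E₂ = 1.655e-18 J.
|ΔE| = |3.047e-18 − 1.655e-18| = 1.39e-18 J = 8.68 eV.

8.68 eV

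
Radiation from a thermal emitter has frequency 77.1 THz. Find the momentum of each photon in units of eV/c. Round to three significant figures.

0.319 eV/c

Use h = 6.62607015 × 10^-34 J·s, c = 2.99792458 × 10^8 m/s, 1 eV = 1.602176634 × 10^-19 J.
In SI units: f = 77.1 THz = 7.71 × 10^13 Hz.
Apply p = hf/c: p = 1.704 × 10^-28 kg·m/s.
Converting to eV/c: p = 0.3189 eV/c ≈ 0.319 eV/c.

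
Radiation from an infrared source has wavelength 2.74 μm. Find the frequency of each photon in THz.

In SI units: λ = 2.74 μm = 2.74 × 10^-6 m.
Since f = c/λ for a photon, f = 1.094 × 10^14 Hz.
Converting to THz: f = 109.4 THz ≈ 109 THz.

109 THz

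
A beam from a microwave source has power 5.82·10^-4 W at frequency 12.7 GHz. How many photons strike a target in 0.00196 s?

1.36·10^17 photons

Total energy: E_total = P·t = 5.82·10^-4 × 0.00196 = 1.141·10^-6 J.
Per-photon energy: E = 8.415·10^-24 J.
N = E_total / E_photon = 1.36·10^17.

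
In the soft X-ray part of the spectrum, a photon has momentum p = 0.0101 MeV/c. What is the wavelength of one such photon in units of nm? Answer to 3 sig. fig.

0.123 nm

(h = 6.62607015 × 10^-34 J·s, c = 2.99792458 × 10^8 m/s, 1 eV = 1.602176634 × 10^-19 J.)
In SI units: p = 0.0101 MeV/c = 5.3977 × 10^-24 kg·m/s.
For a photon λ = h/p, so λ = 1.228 × 10^-10 m.
Converting to nm: λ = 0.1228 nm ≈ 0.123 nm.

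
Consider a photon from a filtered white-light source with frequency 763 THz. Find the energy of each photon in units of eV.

3.16 eV

First convert: f = 763 THz = 7.63e14 Hz.
For a photon E = hf, so E = 5.056e-19 J.
Converting to eV: E = 3.156 eV ≈ 3.16 eV.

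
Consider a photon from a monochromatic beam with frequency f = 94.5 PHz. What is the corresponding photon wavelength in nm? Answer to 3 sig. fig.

3.17 nm

(c = 2.99792458 × 10^8 m/s.)
First convert: f = 94.5 PHz = 9.45 × 10^16 Hz.
For a photon λ = c/f, so λ = 3.172 × 10^-9 m.
Converting to nm: λ = 3.172 nm ≈ 3.17 nm.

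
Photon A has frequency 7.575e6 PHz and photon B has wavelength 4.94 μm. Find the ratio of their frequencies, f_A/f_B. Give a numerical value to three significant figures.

1.25e8

f_A = 7.575e21 Hz (from frequency = 7.575e6 PHz, via f given directly).
f_B = 6.069e13 Hz (from wavelength = 4.94 μm, via f = c/λ).
Ratio = 7.575e21 / 6.069e13 = 1.25e8.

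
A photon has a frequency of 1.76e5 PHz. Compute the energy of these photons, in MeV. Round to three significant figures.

Take h = 6.62607015e-34 J·s, 1 eV = 1.602176634e-19 J.
Convert to SI: f = 1.76e5 PHz = 1.76e20 Hz.
Apply E = hf: E = 1.166e-13 J.
Converting to MeV: E = 0.7279 MeV ≈ 0.728 MeV.

0.728 MeV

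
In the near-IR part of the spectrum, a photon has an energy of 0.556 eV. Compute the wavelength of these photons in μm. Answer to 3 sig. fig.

In SI units: E = 0.556 eV = 8.9081e-20 J.
For a photon λ = hc/E, so λ = 2.230e-6 m.
Converting to μm: λ = 2.230 μm ≈ 2.23 μm.

2.23 μm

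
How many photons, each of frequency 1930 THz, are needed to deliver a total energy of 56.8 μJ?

Per-photon energy: E = 1.279 × 10^-18 J (from frequency = 1930 THz).
N = E_total / E_photon = 5.68 × 10^-5 J / 1.279 × 10^-18 J = 4.44 × 10^13.

4.44 × 10^13 photons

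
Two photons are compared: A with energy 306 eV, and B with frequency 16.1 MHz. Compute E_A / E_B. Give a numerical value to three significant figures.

E_A = 4.903·10^-17 J (from energy = 306 eV, via E given directly).
E_B = 1.067·10^-26 J (from frequency = 16.1 MHz, via E = hf).
Ratio = 4.903·10^-17 / 1.067·10^-26 = 4.60·10^9.

4.60·10^9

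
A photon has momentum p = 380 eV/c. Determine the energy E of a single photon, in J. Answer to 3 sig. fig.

6.09e-17 J

Use c = 2.99792458e8 m/s, 1 eV = 1.602176634e-19 J.
In SI units: p = 380 eV/c = 2.0308e-25 kg·m/s.
Apply E = pc: E = 6.088e-17 J.
So E ≈ 6.09e-17 J.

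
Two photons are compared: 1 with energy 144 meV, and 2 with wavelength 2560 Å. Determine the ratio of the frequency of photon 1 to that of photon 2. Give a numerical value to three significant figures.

0.0297

f_1 = 3.482 × 10^13 Hz (from energy = 144 meV, via f = E/h).
f_2 = 1.171 × 10^15 Hz (from wavelength = 2560 Å, via f = c/λ).
Ratio = 3.482 × 10^13 / 1.171 × 10^15 = 0.0297.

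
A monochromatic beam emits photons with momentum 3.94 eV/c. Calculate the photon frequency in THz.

953 THz

First convert: p = 3.94 eV/c = 2.1056·10^-27 kg·m/s.
Since f = pc/h for a photon, f = 9.527·10^14 Hz.
Converting to THz: f = 952.7 THz ≈ 953 THz.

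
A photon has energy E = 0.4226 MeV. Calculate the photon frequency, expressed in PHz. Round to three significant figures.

Take h = 6.62607015 × 10^-34 J·s, 1 eV = 1.602176634 × 10^-19 J.
First convert: E = 0.4226 MeV = 6.7708 × 10^-14 J.
Since f = E/h for a photon, f = 1.022 × 10^20 Hz.
Converting to PHz: f = 102200 PHz ≈ 1.02 × 10^5 PHz.

1.02 × 10^5 PHz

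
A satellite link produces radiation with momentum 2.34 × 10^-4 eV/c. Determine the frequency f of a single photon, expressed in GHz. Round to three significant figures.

56.6 GHz

Convert to SI: p = 2.34 × 10^-4 eV/c = 1.2506 × 10^-31 kg·m/s.
Apply f = pc/h: f = 5.658 × 10^10 Hz.
Converting to GHz: f = 56.58 GHz ≈ 56.6 GHz.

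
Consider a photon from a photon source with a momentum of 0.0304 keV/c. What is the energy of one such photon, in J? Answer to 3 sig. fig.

4.87 × 10^-18 J

In SI units: p = 0.0304 keV/c = 1.6247 × 10^-26 kg·m/s.
The photon relation is E = pc, giving E = 4.871 × 10^-18 J.
So E ≈ 4.87 × 10^-18 J.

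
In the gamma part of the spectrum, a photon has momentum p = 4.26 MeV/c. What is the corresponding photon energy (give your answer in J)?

In SI units: p = 4.26 MeV/c = 2.2767e-21 kg·m/s.
For a photon E = pc, so E = 6.825e-13 J.
So E ≈ 6.83e-13 J.

6.83e-13 J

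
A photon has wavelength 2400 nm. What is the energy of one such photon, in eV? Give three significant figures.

0.517 eV

Take h = 6.62607015 × 10^-34 J·s, c = 2.99792458 × 10^8 m/s, 1 eV = 1.602176634 × 10^-19 J.
In SI units: λ = 2400 nm = 2.40 × 10^-6 m.
Apply E = hc/λ: E = 8.277 × 10^-20 J.
Converting to eV: E = 0.5166 eV ≈ 0.517 eV.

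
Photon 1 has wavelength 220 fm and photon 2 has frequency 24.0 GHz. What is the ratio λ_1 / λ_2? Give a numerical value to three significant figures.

λ_1 = 2.200 × 10^-13 m (from wavelength = 220 fm, via λ given directly).
λ_2 = 0.01249 m (from frequency = 24.0 GHz, via λ = c/f).
Ratio = 2.200 × 10^-13 / 0.01249 = 1.76 × 10^-11.

1.76 × 10^-11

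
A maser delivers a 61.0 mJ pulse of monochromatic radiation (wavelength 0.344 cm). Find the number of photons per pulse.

Per-photon energy: E = 5.775e-23 J (from wavelength = 0.344 cm).
N = E_total / E_photon = 0.0610 J / 5.775e-23 J = 1.06e21.

1.06e21 photons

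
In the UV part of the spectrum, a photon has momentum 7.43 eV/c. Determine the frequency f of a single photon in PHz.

1.80 PHz

Take h = 6.62607015·10^-34 J·s, c = 2.99792458·10^8 m/s, 1 eV = 1.602176634·10^-19 J.
First convert: p = 7.43 eV/c = 3.9708·10^-27 kg·m/s.
The photon relation is f = pc/h, giving f = 1.797·10^15 Hz.
Converting to PHz: f = 1.797 PHz ≈ 1.80 PHz.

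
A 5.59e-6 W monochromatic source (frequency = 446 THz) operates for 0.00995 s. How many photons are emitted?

Total energy: E_total = P·t = 5.59e-6 × 0.00995 = 5.562e-8 J.
Per-photon energy: E = 2.955e-19 J.
N = E_total / E_photon = 1.88e11.

1.88e11 photons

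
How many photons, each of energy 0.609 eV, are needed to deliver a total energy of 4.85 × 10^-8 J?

Per-photon energy: E = 9.757 × 10^-20 J (from energy = 0.609 eV).
N = E_total / E_photon = 4.85 × 10^-8 J / 9.757 × 10^-20 J = 4.97 × 10^11.

4.97 × 10^11 photons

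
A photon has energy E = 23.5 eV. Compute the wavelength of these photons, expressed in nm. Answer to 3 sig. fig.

Take h = 6.62607015 × 10^-34 J·s, c = 2.99792458 × 10^8 m/s, 1 eV = 1.602176634 × 10^-19 J.
Convert to SI: E = 23.5 eV = 3.7651 × 10^-18 J.
The photon relation is λ = hc/E, giving λ = 5.276 × 10^-8 m.
Converting to nm: λ = 52.76 nm ≈ 52.8 nm.

52.8 nm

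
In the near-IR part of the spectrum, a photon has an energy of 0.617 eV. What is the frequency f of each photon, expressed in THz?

149 THz

Use h = 6.62607015 × 10^-34 J·s, 1 eV = 1.602176634 × 10^-19 J.
Convert to SI: E = 0.617 eV = 9.8854 × 10^-20 J.
Apply f = E/h: f = 1.492 × 10^14 Hz.
Converting to THz: f = 149.2 THz ≈ 149 THz.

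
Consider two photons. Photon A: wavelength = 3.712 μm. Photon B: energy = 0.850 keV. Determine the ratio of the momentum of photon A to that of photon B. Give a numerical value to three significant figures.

3.93 × 10^-4

p_A = 1.785 × 10^-28 kg·m/s (from wavelength = 3.712 μm, via p = h/λ).
p_B = 4.543 × 10^-25 kg·m/s (from energy = 0.850 keV, via p = E/c).
Ratio = 1.785 × 10^-28 / 4.543 × 10^-25 = 3.93 × 10^-4.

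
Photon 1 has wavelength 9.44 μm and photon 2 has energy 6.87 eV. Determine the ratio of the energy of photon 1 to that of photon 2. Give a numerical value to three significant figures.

E_1 = 2.104e-20 J (from wavelength = 9.44 μm, via E = hc/λ).
E_2 = 1.101e-18 J (from energy = 6.87 eV, via E given directly).
Ratio = 2.104e-20 / 1.101e-18 = 0.0191.

0.0191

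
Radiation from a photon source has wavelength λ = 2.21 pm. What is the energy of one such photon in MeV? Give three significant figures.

0.561 MeV

(h = 6.62607015e-34 J·s, c = 2.99792458e8 m/s, 1 eV = 1.602176634e-19 J.)
First convert: λ = 2.21 pm = 2.21e-12 m.
The photon relation is E = hc/λ, giving E = 8.988e-14 J.
Converting to MeV: E = 0.5610 MeV ≈ 0.561 MeV.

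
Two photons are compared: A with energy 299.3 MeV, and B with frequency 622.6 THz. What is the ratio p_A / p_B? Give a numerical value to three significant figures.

1.16e8

p_A = 1.600e-19 kg·m/s (from energy = 299.3 MeV, via p = E/c).
p_B = 1.376e-27 kg·m/s (from frequency = 622.6 THz, via p = hf/c).
Ratio = 1.600e-19 / 1.376e-27 = 1.16e8.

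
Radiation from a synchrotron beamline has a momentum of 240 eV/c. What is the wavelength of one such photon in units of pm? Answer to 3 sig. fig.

5170 pm

Take h = 6.62607015 × 10^-34 J·s, c = 2.99792458 × 10^8 m/s, 1 eV = 1.602176634 × 10^-19 J.
In SI units: p = 240 eV/c = 1.2826 × 10^-25 kg·m/s.
Apply λ = h/p: λ = 5.166 × 10^-9 m.
Converting to pm: λ = 5166 pm ≈ 5170 pm.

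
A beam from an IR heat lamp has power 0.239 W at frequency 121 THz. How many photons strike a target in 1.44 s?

4.29e18 photons

Total energy: E_total = P·t = 0.239 × 1.44 = 0.3442 J.
Per-photon energy: E = 8.018e-20 J.
N = E_total / E_photon = 4.29e18.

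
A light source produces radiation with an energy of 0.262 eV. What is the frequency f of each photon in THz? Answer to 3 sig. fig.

Use h = 6.62607015·10^-34 J·s, 1 eV = 1.602176634·10^-19 J.
First convert: E = 0.262 eV = 4.1977·10^-20 J.
The photon relation is f = E/h, giving f = 6.335·10^13 Hz.
Converting to THz: f = 63.35 THz ≈ 63.4 THz.

63.4 THz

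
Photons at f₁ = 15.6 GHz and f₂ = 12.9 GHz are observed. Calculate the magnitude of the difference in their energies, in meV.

Using E = hf: E₁ = 1.034e-23 J, E₂ = 8.548e-24 J.
|ΔE| = |1.034e-23 − 8.548e-24| = 1.79e-24 J = 0.0112 meV.

0.0112 meV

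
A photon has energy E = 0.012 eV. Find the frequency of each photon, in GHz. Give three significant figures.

(h = 6.62607015 × 10^-34 J·s, 1 eV = 1.602176634 × 10^-19 J.)
First convert: E = 0.012 eV = 1.9226 × 10^-21 J.
The photon relation is f = E/h, giving f = 2.902 × 10^12 Hz.
Converting to GHz: f = 2902 GHz ≈ 2900 GHz.

2900 GHz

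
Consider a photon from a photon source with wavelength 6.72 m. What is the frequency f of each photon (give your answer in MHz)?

44.6 MHz

Use c = 2.99792458e8 m/s.
Apply f = c/λ: f = 4.461e7 Hz.
Converting to MHz: f = 44.61 MHz ≈ 44.6 MHz.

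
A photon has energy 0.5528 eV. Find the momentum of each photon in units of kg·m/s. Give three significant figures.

First convert: E = 0.5528 eV = 8.8568·10^-20 J.
Apply p = E/c: p = 2.954·10^-28 kg·m/s.
So p ≈ 2.95·10^-28 kg·m/s.

2.95·10^-28 kg·m/s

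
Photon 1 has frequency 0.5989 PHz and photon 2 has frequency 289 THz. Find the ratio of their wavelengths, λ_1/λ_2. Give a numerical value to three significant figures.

λ_1 = 5.006e-7 m (from frequency = 0.5989 PHz, via λ = c/f).
λ_2 = 1.037e-6 m (from frequency = 289 THz, via λ = c/f).
Ratio = 5.006e-7 / 1.037e-6 = 0.483.

0.483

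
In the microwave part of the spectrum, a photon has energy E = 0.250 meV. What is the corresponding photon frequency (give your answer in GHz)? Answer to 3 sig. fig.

Take h = 6.62607015 × 10^-34 J·s, 1 eV = 1.602176634 × 10^-19 J.
In SI units: E = 0.250 meV = 4.0054 × 10^-23 J.
Apply f = E/h: f = 6.045 × 10^10 Hz.
Converting to GHz: f = 60.45 GHz ≈ 60.4 GHz.

60.4 GHz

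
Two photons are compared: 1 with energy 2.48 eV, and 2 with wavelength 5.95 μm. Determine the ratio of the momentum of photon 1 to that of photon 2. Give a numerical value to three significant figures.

p_1 = 1.325e-27 kg·m/s (from energy = 2.48 eV, via p = E/c).
p_2 = 1.114e-28 kg·m/s (from wavelength = 5.95 μm, via p = h/λ).
Ratio = 1.325e-27 / 1.114e-28 = 11.9.

11.9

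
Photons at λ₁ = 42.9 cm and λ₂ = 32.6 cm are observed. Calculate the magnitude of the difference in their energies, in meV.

9.13e-4 meV

Using E = hc/λ: E₁ = 4.630e-25 J, E₂ = 6.093e-25 J.
|ΔE| = |4.630e-25 − 6.093e-25| = 1.46e-25 J = 9.13e-4 meV.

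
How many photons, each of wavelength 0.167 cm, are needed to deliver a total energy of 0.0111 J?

9.33 × 10^19 photons

Per-photon energy: E = 1.189 × 10^-22 J (from wavelength = 0.167 cm).
N = E_total / E_photon = 0.0111 J / 1.189 × 10^-22 J = 9.33 × 10^19.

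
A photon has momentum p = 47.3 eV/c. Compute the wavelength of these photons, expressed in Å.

262 Å

Take h = 6.62607015e-34 J·s, c = 2.99792458e8 m/s, 1 eV = 1.602176634e-19 J.
In SI units: p = 47.3 eV/c = 2.5278e-26 kg·m/s.
Since λ = h/p for a photon, λ = 2.621e-8 m.
Converting to Å: λ = 262.1 Å ≈ 262 Å.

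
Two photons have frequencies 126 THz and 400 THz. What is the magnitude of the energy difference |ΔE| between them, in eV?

Using E = hf: E₁ = 8.349e-20 J, E₂ = 2.650e-19 J.
|ΔE| = |8.349e-20 − 2.650e-19| = 1.82e-19 J = 1.13 eV.

1.13 eV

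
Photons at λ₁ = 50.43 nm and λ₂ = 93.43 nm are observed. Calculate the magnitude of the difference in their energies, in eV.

11.3 eV

Using E = hc/λ: E₁ = 3.9390e-18 J, E₂ = 2.1261e-18 J.
|ΔE| = |3.9390e-18 − 2.1261e-18| = 1.81e-18 J = 11.3 eV.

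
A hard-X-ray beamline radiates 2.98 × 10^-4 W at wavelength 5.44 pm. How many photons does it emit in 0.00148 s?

Total energy: E_total = P·t = 2.98 × 10^-4 × 0.00148 = 4.410 × 10^-7 J.
Per-photon energy: E = 3.652 × 10^-14 J.
N = E_total / E_photon = 1.21 × 10^7.

1.21 × 10^7 photons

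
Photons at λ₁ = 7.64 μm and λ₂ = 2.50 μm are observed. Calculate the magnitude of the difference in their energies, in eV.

0.334 eV

Using E = hc/λ: E₁ = 2.600 × 10^-20 J, E₂ = 7.946 × 10^-20 J.
|ΔE| = |2.600 × 10^-20 − 7.946 × 10^-20| = 5.35 × 10^-20 J = 0.334 eV.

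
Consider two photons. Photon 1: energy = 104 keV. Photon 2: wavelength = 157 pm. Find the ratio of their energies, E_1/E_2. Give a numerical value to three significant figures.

13.2

E_1 = 1.666e-14 J (from energy = 104 keV, via E given directly).
E_2 = 1.265e-15 J (from wavelength = 157 pm, via E = hc/λ).
Ratio = 1.666e-14 / 1.265e-15 = 13.2.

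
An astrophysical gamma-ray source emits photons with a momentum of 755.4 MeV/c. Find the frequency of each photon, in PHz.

1.83e8 PHz

Take h = 6.62607015e-34 J·s, c = 2.99792458e8 m/s, 1 eV = 1.602176634e-19 J.
Convert to SI: p = 755.4 MeV/c = 4.0371e-19 kg·m/s.
Apply f = pc/h: f = 1.827e23 Hz.
Converting to PHz: f = 1.827e8 PHz ≈ 1.83e8 PHz.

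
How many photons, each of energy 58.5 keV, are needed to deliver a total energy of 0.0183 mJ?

1.95 × 10^9 photons

Per-photon energy: E = 9.373 × 10^-15 J (from energy = 58.5 keV).
N = E_total / E_photon = 1.83 × 10^-5 J / 9.373 × 10^-15 J = 1.95 × 10^9.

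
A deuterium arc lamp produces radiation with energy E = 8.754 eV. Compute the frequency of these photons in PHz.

Take h = 6.62607015 × 10^-34 J·s, 1 eV = 1.602176634 × 10^-19 J.
In SI units: E = 8.754 eV = 1.4025 × 10^-18 J.
The photon relation is f = E/h, giving f = 2.117 × 10^15 Hz.
Converting to PHz: f = 2.117 PHz ≈ 2.12 PHz.

2.12 PHz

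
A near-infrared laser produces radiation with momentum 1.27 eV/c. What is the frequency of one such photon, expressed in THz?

307 THz

Convert to SI: p = 1.27 eV/c = 6.7872e-28 kg·m/s.
The photon relation is f = pc/h, giving f = 3.071e14 Hz.
Converting to THz: f = 307.1 THz ≈ 307 THz.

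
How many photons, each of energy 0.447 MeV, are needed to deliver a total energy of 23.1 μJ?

3.23·10^8 photons

Per-photon energy: E = 7.162·10^-14 J (from energy = 0.447 MeV).
N = E_total / E_photon = 2.31·10^-5 J / 7.162·10^-14 J = 3.23·10^8.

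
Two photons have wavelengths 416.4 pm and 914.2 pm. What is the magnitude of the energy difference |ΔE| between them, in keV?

Using E = hc/λ: E₁ = 4.7705 × 10^-16 J, E₂ = 2.1729 × 10^-16 J.
|ΔE| = |4.7705 × 10^-16 − 2.1729 × 10^-16| = 2.60 × 10^-16 J = 1.62 keV.

1.62 keV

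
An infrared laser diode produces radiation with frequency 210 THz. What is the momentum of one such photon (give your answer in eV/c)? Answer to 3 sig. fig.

First convert: f = 210 THz = 2.1e14 Hz.
Since p = hf/c for a photon, p = 4.641e-28 kg·m/s.
Converting to eV/c: p = 0.8685 eV/c ≈ 0.868 eV/c.

0.868 eV/c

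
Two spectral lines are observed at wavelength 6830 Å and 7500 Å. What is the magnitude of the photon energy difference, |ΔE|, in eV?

Using E = hc/λ: E₁ = 2.908e-19 J, E₂ = 2.649e-19 J.
|ΔE| = |2.908e-19 − 2.649e-19| = 2.60e-20 J = 0.162 eV.

0.162 eV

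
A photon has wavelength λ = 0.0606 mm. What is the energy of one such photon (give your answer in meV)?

20.5 meV

Convert to SI: λ = 0.0606 mm = 6.06·10^-5 m.
For a photon E = hc/λ, so E = 3.278·10^-21 J.
Converting to meV: E = 20.46 meV ≈ 20.5 meV.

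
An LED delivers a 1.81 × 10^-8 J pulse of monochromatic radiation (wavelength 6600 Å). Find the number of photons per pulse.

Per-photon energy: E = 3.010 × 10^-19 J (from wavelength = 6600 Å).
N = E_total / E_photon = 1.81 × 10^-8 J / 3.010 × 10^-19 J = 6.01 × 10^10.

6.01 × 10^10 photons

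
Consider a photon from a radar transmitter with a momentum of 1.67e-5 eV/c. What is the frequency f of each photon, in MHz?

4040 MHz

Use h = 6.62607015e-34 J·s, c = 2.99792458e8 m/s, 1 eV = 1.602176634e-19 J.
Convert to SI: p = 1.67e-5 eV/c = 8.9250e-33 kg·m/s.
Apply f = pc/h: f = 4.038e9 Hz.
Converting to MHz: f = 4038 MHz ≈ 4040 MHz.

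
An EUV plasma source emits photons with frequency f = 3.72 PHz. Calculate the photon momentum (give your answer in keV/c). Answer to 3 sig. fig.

First convert: f = 3.72 PHz = 3.72 × 10^15 Hz.
For a photon p = hf/c, so p = 8.222 × 10^-27 kg·m/s.
Converting to keV/c: p = 0.01538 keV/c ≈ 0.0154 keV/c.

0.0154 keV/c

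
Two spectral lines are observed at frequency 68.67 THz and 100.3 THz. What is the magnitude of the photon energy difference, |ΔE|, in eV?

0.131 eV

Using E = hf: E₁ = 4.5501 × 10^-20 J, E₂ = 6.6459 × 10^-20 J.
|ΔE| = |4.5501 × 10^-20 − 6.6459 × 10^-20| = 2.10 × 10^-20 J = 0.131 eV.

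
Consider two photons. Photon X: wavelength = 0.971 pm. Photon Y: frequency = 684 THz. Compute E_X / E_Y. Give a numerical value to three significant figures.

E_X = 2.046e-13 J (from wavelength = 0.971 pm, via E = hc/λ).
E_Y = 4.532e-19 J (from frequency = 684 THz, via E = hf).
Ratio = 2.046e-13 / 4.532e-19 = 4.51e5.

4.51e5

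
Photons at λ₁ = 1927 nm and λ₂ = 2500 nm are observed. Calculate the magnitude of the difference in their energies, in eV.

0.147 eV

Using E = hc/λ: E₁ = 1.0308 × 10^-19 J, E₂ = 7.9458 × 10^-20 J.
|ΔE| = |1.0308 × 10^-19 − 7.9458 × 10^-20| = 2.36 × 10^-20 J = 0.147 eV.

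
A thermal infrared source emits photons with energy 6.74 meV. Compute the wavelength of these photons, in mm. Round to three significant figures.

0.184 mm

First convert: E = 6.74 meV = 1.0799e-21 J.
Since λ = hc/E for a photon, λ = 1.840e-4 m.
Converting to mm: λ = 0.1840 mm ≈ 0.184 mm.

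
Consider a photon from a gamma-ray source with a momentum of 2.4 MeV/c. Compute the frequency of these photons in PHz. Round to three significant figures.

Convert to SI: p = 2.4 MeV/c = 1.2826e-21 kg·m/s.
Since f = pc/h for a photon, f = 5.803e20 Hz.
Converting to PHz: f = 580300 PHz ≈ 5.80e5 PHz.

5.80e5 PHz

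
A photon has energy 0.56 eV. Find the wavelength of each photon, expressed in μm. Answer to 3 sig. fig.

Convert to SI: E = 0.56 eV = 8.9722e-20 J.
Since λ = hc/E for a photon, λ = 2.214e-6 m.
Converting to μm: λ = 2.214 μm ≈ 2.21 μm.

2.21 μm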